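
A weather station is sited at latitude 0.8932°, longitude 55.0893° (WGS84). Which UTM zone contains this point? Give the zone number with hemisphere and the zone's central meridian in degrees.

UTM zone = ⌊(λ + 180)/6⌋ + 1; 55.0893° ∈ [54°, 60°) → zone 40.
Hemisphere: N (φ ≥ 0).
Central meridian λ₀ = 6×40 − 183 = 57°.

Zone 40N, central meridian 57°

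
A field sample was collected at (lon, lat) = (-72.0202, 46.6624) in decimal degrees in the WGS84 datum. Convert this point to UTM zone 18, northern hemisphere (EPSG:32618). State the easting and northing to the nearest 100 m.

E 728000 m, N 5172000 m

Zone 18 central meridian λ₀ = 6×18 − 183 = -75°; Δλ = +2.9798°.
Transverse Mercator on WGS84 with k₀ = 0.9996 gives E = 727958.150 m, N = 5171962.240 m.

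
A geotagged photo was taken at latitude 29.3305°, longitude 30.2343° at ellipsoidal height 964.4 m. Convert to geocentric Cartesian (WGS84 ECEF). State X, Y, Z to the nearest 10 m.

WGS84: a = 6378137 m, e² = 0.006694380; N(φ) = a/√(1−e²sin²φ) = 6383265.827 m.
X = (N+h)·cosφ·cosλ = 4808727.170 m; Y = (N+h)·cosφ·sinλ = 2802601.267 m; Z = (N(1−e²)+h)·sinφ = 3106361.386 m.

X 4808730 m, Y 2802600 m, Z 3106360 m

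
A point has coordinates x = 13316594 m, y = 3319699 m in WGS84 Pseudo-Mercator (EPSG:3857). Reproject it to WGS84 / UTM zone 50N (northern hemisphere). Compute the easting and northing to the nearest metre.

E 756800 m, N 3161997 m

Web Mercator inverse (R = 6378137 m) → φ = 28.55950132°, λ = 119.62499923°.
UTM 50N forward: E = 756800.305 m, N = 3161997.316 m.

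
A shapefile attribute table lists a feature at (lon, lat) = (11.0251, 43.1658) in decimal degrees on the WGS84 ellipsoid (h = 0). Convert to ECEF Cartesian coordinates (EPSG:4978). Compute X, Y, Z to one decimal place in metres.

X 4573376.1 m, Y 891053.6 m, Z 4340954.7 m

WGS84: a = 6378137 m, e² = 0.006694380; N(φ) = a/√(1−e²sin²φ) = 6388151.987 m.
X = (N+h)·cosφ·cosλ = 4573376.111 m; Y = (N+h)·cosφ·sinλ = 891053.633 m; Z = (N(1−e²)+h)·sinφ = 4340954.693 m.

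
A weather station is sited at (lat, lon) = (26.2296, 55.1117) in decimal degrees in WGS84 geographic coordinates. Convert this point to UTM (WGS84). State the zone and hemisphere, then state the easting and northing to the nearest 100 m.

Zone 40N: E 311400 m, N 2902500 m

Longitude 55.1117° lies in the 6° band [54°, 60°), giving zone 40; latitude is north of the equator, so 40N.
Zone 40 central meridian λ₀ = 6×40 − 183 = 57°; Δλ = -1.8883°.
Transverse Mercator on WGS84 with k₀ = 0.9996 gives E = 311371.251 m, N = 2902485.104 m.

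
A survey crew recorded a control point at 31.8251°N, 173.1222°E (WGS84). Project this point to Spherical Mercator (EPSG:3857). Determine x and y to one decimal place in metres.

Web Mercator is spherical with R = a = 6378137 m.
x = R·λ = 6378137 × 3.021552398 = 19271875.149 m.
y = R·ln tan(π/4 + φ/2) = 6378137 × 0.586436779 = 3740374.117 m.

x 19271875.1 m, y 3740374.1 m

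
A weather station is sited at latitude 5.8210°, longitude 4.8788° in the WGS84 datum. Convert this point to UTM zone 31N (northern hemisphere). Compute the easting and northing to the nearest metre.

E 708029 m, N 643764 m

Zone 31 central meridian λ₀ = 6×31 − 183 = 3°; Δλ = +1.8788°.
Transverse Mercator on WGS84 with k₀ = 0.9996 gives E = 708029.311 m, N = 643763.599 m.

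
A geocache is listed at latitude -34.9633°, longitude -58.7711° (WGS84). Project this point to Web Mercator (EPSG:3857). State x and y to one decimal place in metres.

Web Mercator is spherical with R = a = 6378137 m.
x = R·λ = 6378137 × -1.025749200 = -6542368.925 m.
y = R·ln tan(π/4 + φ/2) = 6378137 × -0.652054805 = -4158894.878 m.

x -6542368.9 m, y -4158894.9 m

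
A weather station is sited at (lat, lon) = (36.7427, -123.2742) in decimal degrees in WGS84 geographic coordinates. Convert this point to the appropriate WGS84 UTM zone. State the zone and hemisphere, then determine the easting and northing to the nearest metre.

Zone 10N: E 475521 m, N 4066365 m

Longitude -123.2742° lies in the 6° band [-126°, -120°), giving zone 10; latitude is north of the equator, so 10N.
Zone 10 central meridian λ₀ = 6×10 − 183 = -123°; Δλ = -0.2742°.
Transverse Mercator on WGS84 with k₀ = 0.9996 gives E = 475520.775 m, N = 4066364.906 m.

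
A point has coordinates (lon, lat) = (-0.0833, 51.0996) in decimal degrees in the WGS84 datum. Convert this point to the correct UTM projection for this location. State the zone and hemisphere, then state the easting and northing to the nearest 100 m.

Zone 30N: E 704200 m, N 5664900 m

Longitude -0.0833° lies in the 6° band [-6°, 0°), giving zone 30; latitude is north of the equator, so 30N.
Zone 30 central meridian λ₀ = 6×30 − 183 = -3°; Δλ = +2.9167°.
Transverse Mercator on WGS84 with k₀ = 0.9996 gives E = 704206.595 m, N = 5664947.479 m.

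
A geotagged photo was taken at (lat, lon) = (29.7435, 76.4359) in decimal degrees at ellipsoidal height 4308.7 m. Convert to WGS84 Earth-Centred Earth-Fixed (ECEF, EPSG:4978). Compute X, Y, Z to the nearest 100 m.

WGS84: a = 6378137 m, e² = 0.006694380; N(φ) = a/√(1−e²sin²φ) = 6383398.157 m.
X = (N+h)·cosφ·cosλ = 1300757.672 m; Y = (N+h)·cosφ·sinλ = 5391466.402 m; Z = (N(1−e²)+h)·sinφ = 3147855.834 m.

X 1300800 m, Y 5391500 m, Z 3147900 m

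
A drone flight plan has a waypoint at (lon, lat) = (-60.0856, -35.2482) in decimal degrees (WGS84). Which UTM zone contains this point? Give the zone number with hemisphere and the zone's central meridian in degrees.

UTM zone = ⌊(λ + 180)/6⌋ + 1; -60.0856° ∈ [-66°, -60°) → zone 20.
Hemisphere: S (φ < 0).
Central meridian λ₀ = 6×20 − 183 = -63°.

Zone 20S, central meridian -63°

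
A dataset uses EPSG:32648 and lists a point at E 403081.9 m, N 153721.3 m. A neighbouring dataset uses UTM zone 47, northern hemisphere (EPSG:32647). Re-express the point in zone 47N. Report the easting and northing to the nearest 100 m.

E 1071300 m, N 154300 m

UTM 48N → geographic: φ = 1.39060029°, λ = 104.12880039°.
UTM 47N (λ₀ = 99°) forward: E = 1071307.842 m, N = 154325.224 m.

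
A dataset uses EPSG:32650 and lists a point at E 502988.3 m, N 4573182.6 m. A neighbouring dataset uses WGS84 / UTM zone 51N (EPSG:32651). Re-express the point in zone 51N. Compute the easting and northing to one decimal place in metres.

E 635.1 m, N 4590372.9 m

UTM 50N → geographic: φ = 41.31009957°, λ = 117.03569990°.
UTM 51N (λ₀ = 123°) forward: E = 635.104 m, N = 4590372.882 m.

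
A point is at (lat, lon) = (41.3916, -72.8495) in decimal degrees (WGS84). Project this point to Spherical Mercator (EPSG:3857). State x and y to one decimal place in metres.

Web Mercator is spherical with R = a = 6378137 m.
x = R·λ = 6378137 × -1.271463633 = -8109569.245 m.
y = R·ln tan(π/4 + φ/2) = 6378137 × 0.794946126 = 5070275.298 m.

x -8109569.2 m, y 5070275.3 m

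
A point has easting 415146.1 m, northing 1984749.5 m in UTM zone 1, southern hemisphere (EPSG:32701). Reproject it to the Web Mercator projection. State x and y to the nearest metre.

Unproject from UTM 1S (λ₀ = -177°) → φ = -72.22019965°, λ = -179.49030116°.
Web Mercator (R = 6378137 m): x = -19980768.927 m, y = -11832981.835 m.

x -19980769 m, y -11832982 m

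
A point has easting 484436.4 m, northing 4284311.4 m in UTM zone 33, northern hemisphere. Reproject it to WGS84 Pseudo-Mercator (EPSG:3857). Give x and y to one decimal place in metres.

x 1649866.2 m, y 4679831.2 m

Unproject from UTM 33N (λ₀ = 15°) → φ = 38.70730028°, λ = 14.82099985°.
Web Mercator (R = 6378137 m): x = 1649866.156 m, y = 4679831.151 m.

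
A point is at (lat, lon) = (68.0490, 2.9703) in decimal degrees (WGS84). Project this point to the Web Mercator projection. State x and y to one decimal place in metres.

x 330652.3 m, y 10461573.8 m

Web Mercator is spherical with R = a = 6378137 m.
x = R·λ = 6378137 × 0.051841515 = 330652.284 m.
y = R·ln tan(π/4 + φ/2) = 6378137 × 1.640224061 = 10461573.772 m.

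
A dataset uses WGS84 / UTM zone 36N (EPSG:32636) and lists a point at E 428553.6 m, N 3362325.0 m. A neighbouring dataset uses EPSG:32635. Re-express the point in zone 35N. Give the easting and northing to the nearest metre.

UTM 36N → geographic: φ = 30.39079969°, λ = 32.25630023°.
UTM 35N (λ₀ = 27°) forward: E = 1005308.088 m, N = 3373836.987 m.

E 1005308 m, N 3373837 m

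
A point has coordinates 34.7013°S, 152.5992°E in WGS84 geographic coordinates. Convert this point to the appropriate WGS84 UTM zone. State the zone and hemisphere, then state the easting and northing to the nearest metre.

Longitude 152.5992° lies in the 6° band [150°, 156°), giving zone 56; latitude is south of the equator, so 56S.
Zone 56 central meridian λ₀ = 6×56 − 183 = 153°; Δλ = -0.4008°.
Transverse Mercator on WGS84 with k₀ = 0.9996 gives E = 463293.822 m, N = 6160007.724 m.

Zone 56S: E 463294 m, N 6160008 m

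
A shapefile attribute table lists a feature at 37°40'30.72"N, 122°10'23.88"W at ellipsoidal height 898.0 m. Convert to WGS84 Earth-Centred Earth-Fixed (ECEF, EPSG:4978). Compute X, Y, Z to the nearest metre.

WGS84: a = 6378137 m, e² = 0.006694380; N(φ) = a/√(1−e²sin²φ) = 6386126.771 m.
X = (N+h)·cosφ·cosλ = -2691831.438 m; Y = (N+h)·cosφ·sinλ = -4278976.627 m; Z = (N(1−e²)+h)·sinφ = 3877521.749 m.

X -2691831 m, Y -4278977 m, Z 3877522 m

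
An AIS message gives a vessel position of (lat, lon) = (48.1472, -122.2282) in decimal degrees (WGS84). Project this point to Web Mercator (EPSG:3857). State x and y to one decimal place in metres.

x -13606381.0 m, y 6131378.7 m

Web Mercator is spherical with R = a = 6378137 m.
x = R·λ = 6378137 × -2.133284529 = -13606380.985 m.
y = R·ln tan(π/4 + φ/2) = 6378137 × 0.961311853 = 6131378.701 m.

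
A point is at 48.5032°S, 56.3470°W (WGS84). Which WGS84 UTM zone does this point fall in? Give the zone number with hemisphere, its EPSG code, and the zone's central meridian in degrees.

UTM zone = ⌊(λ + 180)/6⌋ + 1; -56.3470° ∈ [-60°, -54°) → zone 21.
Hemisphere: S (φ < 0).
Central meridian λ₀ = 6×21 − 183 = -57°.
EPSG code: 32721.

Zone 21S (EPSG:32721), central meridian -57°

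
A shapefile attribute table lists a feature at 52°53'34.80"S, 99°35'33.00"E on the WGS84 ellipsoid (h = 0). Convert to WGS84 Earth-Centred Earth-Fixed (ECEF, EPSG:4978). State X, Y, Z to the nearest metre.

WGS84: a = 6378137 m, e² = 0.006694380; N(φ) = a/√(1−e²sin²φ) = 6391758.856 m.
X = (N+h)·cosφ·cosλ = -642593.063 m; Y = (N+h)·cosφ·sinλ = 3802265.110 m; Z = (N(1−e²)+h)·sinφ = -5063368.502 m.

X -642593 m, Y 3802265 m, Z -5063369 m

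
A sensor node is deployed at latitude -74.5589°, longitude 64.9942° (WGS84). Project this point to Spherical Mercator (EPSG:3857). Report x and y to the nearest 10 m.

Web Mercator is spherical with R = a = 6378137 m.
x = R·λ = 6378137 × 1.134362785 = 7235121.249 m.
y = R·ln tan(π/4 + φ/2) = 6378137 × -1.998263153 = -12745196.155 m.

x 7235120 m, y -12745200 m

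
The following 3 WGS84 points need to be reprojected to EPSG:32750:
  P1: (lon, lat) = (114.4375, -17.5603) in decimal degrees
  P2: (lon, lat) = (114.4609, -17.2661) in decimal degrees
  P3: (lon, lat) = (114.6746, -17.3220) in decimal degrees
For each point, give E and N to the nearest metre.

P1: E 227988 m, N 8056624 m; P2: E 230041 m, N 8089231 m; P3: E 252847 m, N 8083329 m

UTM zone 50S: λ₀ = 117°, k₀ = 0.9996.
P1 (-17.5603°, 114.4375°) → (227987.993, 8056623.969) m.
P2 (-17.2661°, 114.4609°) → (230040.996, 8089231.007) m.
P3 (-17.3220°, 114.6746°) → (252847.271, 8083329.256) m.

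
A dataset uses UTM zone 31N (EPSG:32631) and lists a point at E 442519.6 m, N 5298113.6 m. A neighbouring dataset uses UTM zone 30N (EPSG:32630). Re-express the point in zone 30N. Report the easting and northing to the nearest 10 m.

E 891470 m, N 5311090 m

UTM 31N → geographic: φ = 47.83379967°, λ = 2.23190037°.
UTM 30N (λ₀ = -3°) forward: E = 891474.406 m, N = 5311093.498 m.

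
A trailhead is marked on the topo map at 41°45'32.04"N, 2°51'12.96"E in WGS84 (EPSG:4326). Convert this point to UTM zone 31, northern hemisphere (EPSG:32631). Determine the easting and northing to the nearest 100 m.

Zone 31 central meridian λ₀ = 6×31 − 183 = 3°; Δλ = -0.1464°.
Transverse Mercator on WGS84 with k₀ = 0.9996 gives E = 487829.839 m, N = 4623018.087 m.

E 487800 m, N 4623000 m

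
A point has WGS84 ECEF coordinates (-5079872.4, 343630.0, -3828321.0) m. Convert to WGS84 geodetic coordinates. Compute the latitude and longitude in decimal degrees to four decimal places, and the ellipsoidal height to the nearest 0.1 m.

lat -37.1248°, lon 176.1301°, h -206.0 m

λ = atan2(Y, X) = 176.13009966°; p = √(X²+Y²) = 5091481.6 m.
Bowring's method on WGS84 (a = 6378137 m, b = 6356752.314 m) gives φ = -37.12480006°, h = -205.955 m.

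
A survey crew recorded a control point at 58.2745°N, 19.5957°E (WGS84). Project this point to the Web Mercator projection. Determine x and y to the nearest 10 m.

x 2181380 m, y 8025200 m

Web Mercator is spherical with R = a = 6378137 m.
x = R·λ = 6378137 × 0.342009484 = 2181383.346 m.
y = R·ln tan(π/4 + φ/2) = 6378137 × 1.258236352 = 8025203.830 m.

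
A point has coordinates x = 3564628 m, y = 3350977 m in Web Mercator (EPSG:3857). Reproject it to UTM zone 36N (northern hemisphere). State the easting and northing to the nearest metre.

Web Mercator inverse (R = 6378137 m) → φ = 28.80599782°, λ = 32.02159815°.
UTM 36N forward: E = 404523.826 m, N = 3186884.967 m.

E 404524 m, N 3186885 m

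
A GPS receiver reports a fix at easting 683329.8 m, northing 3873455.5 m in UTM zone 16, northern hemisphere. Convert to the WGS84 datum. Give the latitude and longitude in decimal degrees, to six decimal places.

Zone 16N: λ₀ = -87°, k₀ = 0.9996, false easting 500000 m.
Meridian distance M = (N − FN)/k₀ = 3875005.5 m.
Inverse transverse Mercator on WGS84 gives φ = 34.98709975°, λ = -84.99140003°.

lat 34.987100°, lon -84.991400°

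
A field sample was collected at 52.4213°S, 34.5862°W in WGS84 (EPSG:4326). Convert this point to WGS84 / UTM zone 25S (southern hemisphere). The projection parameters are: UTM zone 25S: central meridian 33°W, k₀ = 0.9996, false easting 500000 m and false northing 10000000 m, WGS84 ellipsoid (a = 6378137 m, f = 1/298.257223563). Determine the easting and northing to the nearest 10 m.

E 392140 m, N 4190920 m

Zone 25 central meridian λ₀ = 6×25 − 183 = -33°; Δλ = -1.5862°.
Transverse Mercator on WGS84 with k₀ = 0.9996 gives E = 392135.228 m, N = 4190918.491 m.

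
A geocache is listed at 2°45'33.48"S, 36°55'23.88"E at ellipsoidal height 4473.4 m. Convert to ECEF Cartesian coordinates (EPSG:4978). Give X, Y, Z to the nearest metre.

WGS84: a = 6378137 m, e² = 0.006694380; N(φ) = a/√(1−e²sin²φ) = 6378186.476 m.
X = (N+h)·cosφ·cosλ = 5096640.344 m; Y = (N+h)·cosφ·sinλ = 3829907.808 m; Z = (N(1−e²)+h)·sinφ = -305207.391 m.

X 5096640 m, Y 3829908 m, Z -305207 m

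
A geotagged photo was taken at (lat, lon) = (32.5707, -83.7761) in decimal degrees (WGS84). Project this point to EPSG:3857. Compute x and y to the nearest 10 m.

Web Mercator is spherical with R = a = 6378137 m.
x = R·λ = 6378137 × -1.462168779 = -9325912.793 m.
y = R·ln tan(π/4 + φ/2) = 6378137 × 0.601815111 = 3838459.223 m.

x -9325910 m, y 3838460 m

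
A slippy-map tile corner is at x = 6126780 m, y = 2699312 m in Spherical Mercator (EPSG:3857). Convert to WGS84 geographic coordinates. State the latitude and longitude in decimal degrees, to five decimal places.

lat 23.55530°, lon 55.03780°

R = 6378137 m. λ = x/R = 55.03780116°.
φ = 2·arctan(exp(y/R)) − 90° = 2·arctan(1.52686) − 90° = 23.55529712°.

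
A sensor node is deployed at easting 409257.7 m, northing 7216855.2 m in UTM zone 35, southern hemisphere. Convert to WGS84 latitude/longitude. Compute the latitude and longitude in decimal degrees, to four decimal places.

lat -25.1616°, lon 26.0996°

Zone 35S: λ₀ = 27°, k₀ = 0.9996, false easting 500000 m, false northing 10000000 m.
Meridian distance M = (N − FN)/k₀ = -2784258.5 m.
Inverse transverse Mercator on WGS84 gives φ = -25.16159957°, λ = 26.09960004°.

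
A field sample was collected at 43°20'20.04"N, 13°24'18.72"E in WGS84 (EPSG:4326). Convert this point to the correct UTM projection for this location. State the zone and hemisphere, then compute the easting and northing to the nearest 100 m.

Zone 33N: E 370700 m, N 4799700 m

Longitude 13.4052° lies in the 6° band [12°, 18°), giving zone 33; latitude is north of the equator, so 33N.
Zone 33 central meridian λ₀ = 6×33 − 183 = 15°; Δλ = -1.5948°.
Transverse Mercator on WGS84 with k₀ = 0.9996 gives E = 370726.182 m, N = 4799685.118 m.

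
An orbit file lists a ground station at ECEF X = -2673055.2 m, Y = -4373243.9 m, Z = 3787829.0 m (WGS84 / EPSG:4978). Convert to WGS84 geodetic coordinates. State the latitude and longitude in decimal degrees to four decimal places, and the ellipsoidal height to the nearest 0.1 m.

λ = atan2(Y, X) = -121.43449952°; p = √(X²+Y²) = 5125474.3 m.
Bowring's method on WGS84 (a = 6378137 m, b = 6356752.314 m) gives φ = 36.64920032°, h = 2677.208 m.

lat 36.6492°, lon -121.4345°, h 2677.2 m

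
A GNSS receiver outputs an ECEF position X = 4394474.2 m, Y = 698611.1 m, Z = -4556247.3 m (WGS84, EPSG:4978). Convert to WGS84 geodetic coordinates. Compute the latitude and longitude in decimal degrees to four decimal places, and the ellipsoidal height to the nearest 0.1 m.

lat -45.8704°, lon 9.0330°, h 1418.4 m

λ = atan2(Y, X) = 9.03299998°; p = √(X²+Y²) = 4449658.5 m.
Bowring's method on WGS84 (a = 6378137 m, b = 6356752.314 m) gives φ = -45.87039978°, h = 1418.390 m.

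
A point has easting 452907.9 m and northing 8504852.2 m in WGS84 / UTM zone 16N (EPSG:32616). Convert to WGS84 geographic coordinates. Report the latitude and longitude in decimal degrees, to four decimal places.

Zone 16N: λ₀ = -87°, k₀ = 0.9996, false easting 500000 m.
Meridian distance M = (N − FN)/k₀ = 8508255.5 m.
Inverse transverse Mercator on WGS84 gives φ = 76.61780039°, λ = -88.82300049°.

lat 76.6178°, lon -88.8230°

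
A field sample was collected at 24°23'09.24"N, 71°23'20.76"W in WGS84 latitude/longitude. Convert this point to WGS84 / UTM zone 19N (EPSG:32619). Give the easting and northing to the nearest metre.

E 257686 m, N 2699039 m

Zone 19 central meridian λ₀ = 6×19 − 183 = -69°; Δλ = -2.3891°.
Transverse Mercator on WGS84 with k₀ = 0.9996 gives E = 257685.572 m, N = 2699038.792 m.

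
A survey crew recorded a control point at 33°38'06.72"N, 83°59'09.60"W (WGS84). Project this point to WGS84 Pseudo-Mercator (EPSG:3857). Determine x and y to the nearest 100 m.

Web Mercator is spherical with R = a = 6378137 m.
x = R·λ = 6378137 × -1.465832226 = -9349278.754 m.
y = R·ln tan(π/4 + φ/2) = 6378137 × 0.623994570 = 3979922.852 m.

x -9349300 m, y 3979900 m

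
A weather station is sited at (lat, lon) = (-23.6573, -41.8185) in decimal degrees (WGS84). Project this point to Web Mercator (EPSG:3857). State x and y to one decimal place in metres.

Web Mercator is spherical with R = a = 6378137 m.
x = R·λ = 6378137 × -0.729870513 = -4655214.126 m.
y = R·ln tan(π/4 + φ/2) = 6378137 × -0.425156104 = -2711703.879 m.

x -4655214.1 m, y -2711703.9 m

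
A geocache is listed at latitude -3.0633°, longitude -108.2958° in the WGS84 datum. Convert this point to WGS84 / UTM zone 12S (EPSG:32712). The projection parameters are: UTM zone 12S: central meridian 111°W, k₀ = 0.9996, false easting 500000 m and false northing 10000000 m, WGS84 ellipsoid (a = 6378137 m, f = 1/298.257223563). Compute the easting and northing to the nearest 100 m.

Zone 12 central meridian λ₀ = 6×12 − 183 = -111°; Δλ = +2.7042°.
Transverse Mercator on WGS84 with k₀ = 0.9996 gives E = 800594.389 m, N = 9661030.781 m.

E 800600 m, N 9661000 m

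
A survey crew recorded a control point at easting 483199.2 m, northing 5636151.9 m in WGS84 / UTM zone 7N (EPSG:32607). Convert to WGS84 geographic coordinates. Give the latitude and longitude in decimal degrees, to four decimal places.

lat 50.8768°, lon -141.2388°

Zone 7N: λ₀ = -141°, k₀ = 0.9996, false easting 500000 m.
Meridian distance M = (N − FN)/k₀ = 5638407.3 m.
Inverse transverse Mercator on WGS84 gives φ = 50.87680009°, λ = -141.23879962°.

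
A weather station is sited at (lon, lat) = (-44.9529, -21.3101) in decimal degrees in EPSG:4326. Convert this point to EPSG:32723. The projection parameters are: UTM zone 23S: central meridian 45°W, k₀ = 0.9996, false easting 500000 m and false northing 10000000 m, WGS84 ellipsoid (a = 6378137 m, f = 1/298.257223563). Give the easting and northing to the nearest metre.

E 504885 m, N 7643531 m

Zone 23 central meridian λ₀ = 6×23 − 183 = -45°; Δλ = +0.0471°.
Transverse Mercator on WGS84 with k₀ = 0.9996 gives E = 504884.866 m, N = 7643531.388 m.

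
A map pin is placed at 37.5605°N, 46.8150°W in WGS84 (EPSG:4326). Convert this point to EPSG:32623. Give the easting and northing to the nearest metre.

Zone 23 central meridian λ₀ = 6×23 − 183 = -45°; Δλ = -1.8150°.
Transverse Mercator on WGS84 with k₀ = 0.9996 gives E = 339694.589 m, N = 4158601.506 m.

E 339695 m, N 4158602 m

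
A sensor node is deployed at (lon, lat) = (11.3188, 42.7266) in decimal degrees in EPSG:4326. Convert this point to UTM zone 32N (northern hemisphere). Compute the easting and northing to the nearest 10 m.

E 689840 m, N 4733060 m

Zone 32 central meridian λ₀ = 6×32 − 183 = 9°; Δλ = +2.3188°.
Transverse Mercator on WGS84 with k₀ = 0.9996 gives E = 689841.577 m, N = 4733062.131 m.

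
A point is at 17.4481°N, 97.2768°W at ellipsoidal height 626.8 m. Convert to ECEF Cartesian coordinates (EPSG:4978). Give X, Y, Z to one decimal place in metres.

X -771010.4 m, Y -6038075.4 m, Z 1900389.2 m

WGS84: a = 6378137 m, e² = 0.006694380; N(φ) = a/√(1−e²sin²φ) = 6380057.236 m.
X = (N+h)·cosφ·cosλ = -771010.386 m; Y = (N+h)·cosφ·sinλ = -6038075.376 m; Z = (N(1−e²)+h)·sinφ = 1900389.225 m.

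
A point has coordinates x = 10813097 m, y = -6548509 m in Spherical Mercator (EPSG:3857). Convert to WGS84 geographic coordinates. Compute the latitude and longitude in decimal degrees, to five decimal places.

lat -50.58670°, lon 97.13570°

R = 6378137 m. λ = x/R = 97.13570304°.
φ = 2·arctan(exp(y/R)) − 90° = 2·arctan(0.35818) − 90° = -50.58670109°.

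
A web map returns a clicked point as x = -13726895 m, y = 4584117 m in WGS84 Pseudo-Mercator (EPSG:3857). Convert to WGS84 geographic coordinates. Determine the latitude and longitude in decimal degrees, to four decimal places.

lat 38.0332°, lon -123.3108°

R = 6378137 m. λ = x/R = -123.31079582°.
φ = 2·arctan(exp(y/R)) − 90° = 2·arctan(2.05181) − 90° = 38.03320055°.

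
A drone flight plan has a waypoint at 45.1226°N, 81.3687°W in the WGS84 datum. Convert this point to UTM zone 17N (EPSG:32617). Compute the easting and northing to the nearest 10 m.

Zone 17 central meridian λ₀ = 6×17 − 183 = -81°; Δλ = -0.3687°.
Transverse Mercator on WGS84 with k₀ = 0.9996 gives E = 471002.839 m, N = 4996635.967 m.

E 471000 m, N 4996640 m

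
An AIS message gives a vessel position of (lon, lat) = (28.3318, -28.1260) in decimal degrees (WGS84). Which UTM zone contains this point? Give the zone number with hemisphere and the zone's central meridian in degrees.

UTM zone = ⌊(λ + 180)/6⌋ + 1; 28.3318° ∈ [24°, 30°) → zone 35.
Hemisphere: S (φ < 0).
Central meridian λ₀ = 6×35 − 183 = 27°.

Zone 35S, central meridian 27°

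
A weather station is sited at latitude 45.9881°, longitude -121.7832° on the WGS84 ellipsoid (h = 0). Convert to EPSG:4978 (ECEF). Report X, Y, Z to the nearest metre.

X -2338193 m, Y -3773590 m, Z 4564329 m

WGS84: a = 6378137 m, e² = 0.006694380; N(φ) = a/√(1−e²sin²φ) = 6389208.279 m.
X = (N+h)·cosφ·cosλ = -2338193.461 m; Y = (N+h)·cosφ·sinλ = -3773590.150 m; Z = (N(1−e²)+h)·sinφ = 4564328.618 m.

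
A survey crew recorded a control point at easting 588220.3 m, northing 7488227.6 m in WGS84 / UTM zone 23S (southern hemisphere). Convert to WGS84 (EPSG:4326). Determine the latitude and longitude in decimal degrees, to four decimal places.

Zone 23S: λ₀ = -45°, k₀ = 0.9996, false easting 500000 m, false northing 10000000 m.
Meridian distance M = (N − FN)/k₀ = -2512777.5 m.
Inverse transverse Mercator on WGS84 gives φ = -22.71090006°, λ = -44.14100023°.

lat -22.7109°, lon -44.1410°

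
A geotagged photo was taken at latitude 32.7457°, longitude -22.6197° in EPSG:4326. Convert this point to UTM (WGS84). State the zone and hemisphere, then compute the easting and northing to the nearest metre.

Longitude -22.6197° lies in the 6° band [-24°, -18°), giving zone 27; latitude is north of the equator, so 27N.
Zone 27 central meridian λ₀ = 6×27 − 183 = -21°; Δλ = -1.6197°.
Transverse Mercator on WGS84 with k₀ = 0.9996 gives E = 348253.365 m, N = 3624256.169 m.

Zone 27N: E 348253 m, N 3624256 m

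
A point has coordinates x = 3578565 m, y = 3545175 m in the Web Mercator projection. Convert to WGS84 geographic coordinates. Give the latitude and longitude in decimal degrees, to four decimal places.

lat 30.3233°, lon 32.1468°

R = 6378137 m. λ = x/R = 32.14679635°.
φ = 2·arctan(exp(y/R)) − 90° = 2·arctan(1.74339) − 90° = 30.32329919°.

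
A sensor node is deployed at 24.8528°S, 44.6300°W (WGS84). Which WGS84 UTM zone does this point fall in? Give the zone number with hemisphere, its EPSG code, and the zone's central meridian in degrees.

Zone 23S (EPSG:32723), central meridian -45°

UTM zone = ⌊(λ + 180)/6⌋ + 1; -44.6300° ∈ [-48°, -42°) → zone 23.
Hemisphere: S (φ < 0).
Central meridian λ₀ = 6×23 − 183 = -45°.
EPSG code: 32723.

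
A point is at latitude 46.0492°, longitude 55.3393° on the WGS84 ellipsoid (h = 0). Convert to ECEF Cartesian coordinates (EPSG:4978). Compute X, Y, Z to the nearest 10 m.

WGS84: a = 6378137 m, e² = 0.006694380; N(φ) = a/√(1−e²sin²φ) = 6389231.149 m.
X = (N+h)·cosφ·cosλ = 2521903.143 m; Y = (N+h)·cosφ·sinλ = 3647433.578 m; Z = (N(1−e²)+h)·sinφ = 4569044.708 m.

X 2521900 m, Y 3647430 m, Z 4569040 m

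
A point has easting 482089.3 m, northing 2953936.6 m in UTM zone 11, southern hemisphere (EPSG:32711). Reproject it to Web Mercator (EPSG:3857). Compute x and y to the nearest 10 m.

Unproject from UTM 11S (λ₀ = -117°) → φ = -63.54229968°, λ = -117.36030046°.
Web Mercator (R = 6378137 m): x = -13064488.886 m, y = -9234476.600 m.

x -13064490 m, y -9234480 m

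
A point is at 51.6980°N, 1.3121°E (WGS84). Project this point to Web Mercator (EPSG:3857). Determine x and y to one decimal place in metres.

x 146062.3 m, y 6745703.1 m

Web Mercator is spherical with R = a = 6378137 m.
x = R·λ = 6378137 × 0.022900465 = 146062.304 m.
y = R·ln tan(π/4 + φ/2) = 6378137 × 1.057629070 = 6745703.102 m.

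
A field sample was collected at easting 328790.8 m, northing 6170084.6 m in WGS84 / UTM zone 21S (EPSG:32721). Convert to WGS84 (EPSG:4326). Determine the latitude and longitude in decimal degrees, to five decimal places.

lat -34.59680°, lon -58.86700°

Zone 21S: λ₀ = -57°, k₀ = 0.9996, false easting 500000 m, false northing 10000000 m.
Meridian distance M = (N − FN)/k₀ = -3831448.0 m.
Inverse transverse Mercator on WGS84 gives φ = -34.59680018°, λ = -58.86700047°.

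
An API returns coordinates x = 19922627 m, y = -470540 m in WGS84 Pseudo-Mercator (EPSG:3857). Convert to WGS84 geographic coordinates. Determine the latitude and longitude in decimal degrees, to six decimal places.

lat -4.223104°, lon 178.968003°

R = 6378137 m. λ = x/R = 178.96800334°.
φ = 2·arctan(exp(y/R)) − 90° = 2·arctan(0.92888) − 90° = -4.22310370°.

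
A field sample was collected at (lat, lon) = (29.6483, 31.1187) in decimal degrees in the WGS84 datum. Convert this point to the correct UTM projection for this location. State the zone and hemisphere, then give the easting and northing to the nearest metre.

Zone 36N: E 317900 m, N 3281294 m

Longitude 31.1187° lies in the 6° band [30°, 36°), giving zone 36; latitude is north of the equator, so 36N.
Zone 36 central meridian λ₀ = 6×36 − 183 = 33°; Δλ = -1.8813°.
Transverse Mercator on WGS84 with k₀ = 0.9996 gives E = 317899.753 m, N = 3281294.409 m.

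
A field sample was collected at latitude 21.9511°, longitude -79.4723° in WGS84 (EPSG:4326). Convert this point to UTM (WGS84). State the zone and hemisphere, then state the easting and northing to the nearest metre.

Zone 17N: E 657758 m, N 2428201 m

Longitude -79.4723° lies in the 6° band [-84°, -78°), giving zone 17; latitude is north of the equator, so 17N.
Zone 17 central meridian λ₀ = 6×17 − 183 = -81°; Δλ = +1.5277°.
Transverse Mercator on WGS84 with k₀ = 0.9996 gives E = 657758.051 m, N = 2428200.759 m.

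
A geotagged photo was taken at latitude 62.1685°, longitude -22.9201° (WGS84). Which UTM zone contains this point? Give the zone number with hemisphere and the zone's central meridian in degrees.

Zone 27N, central meridian -21°

UTM zone = ⌊(λ + 180)/6⌋ + 1; -22.9201° ∈ [-24°, -18°) → zone 27.
Hemisphere: N (φ ≥ 0).
Central meridian λ₀ = 6×27 − 183 = -21°.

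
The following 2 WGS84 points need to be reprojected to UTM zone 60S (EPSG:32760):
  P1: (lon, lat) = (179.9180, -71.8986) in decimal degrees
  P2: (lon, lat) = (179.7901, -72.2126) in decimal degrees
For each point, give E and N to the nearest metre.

P1: E 601155 m, N 2019929 m; P2: E 595102 m, N 1985148 m

UTM zone 60S: λ₀ = 177°, k₀ = 0.9996.
P1 (-71.8986°, 179.9180°) → (601155.457, 2019928.750) m.
P2 (-72.2126°, 179.7901°) → (595102.253, 1985148.095) m.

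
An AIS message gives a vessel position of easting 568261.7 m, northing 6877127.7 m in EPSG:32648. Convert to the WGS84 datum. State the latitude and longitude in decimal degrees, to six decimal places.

lat 62.020300°, lon 106.304200°

Zone 48N: λ₀ = 105°, k₀ = 0.9996, false easting 500000 m.
Meridian distance M = (N − FN)/k₀ = 6879879.7 m.
Inverse transverse Mercator on WGS84 gives φ = 62.02029972°, λ = 106.30419994°.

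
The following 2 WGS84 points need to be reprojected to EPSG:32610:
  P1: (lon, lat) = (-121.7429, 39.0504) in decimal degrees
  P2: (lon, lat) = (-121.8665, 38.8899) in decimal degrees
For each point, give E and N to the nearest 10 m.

UTM zone 10N: λ₀ = -123°, k₀ = 0.9996.
P1 (39.0504°, -121.7429°) → (608779.046, 4323121.422) m.
P2 (38.8899°, -121.8665°) → (598305.057, 4305169.325) m.

P1: E 608780 m, N 4323120 m; P2: E 598310 m, N 4305170 m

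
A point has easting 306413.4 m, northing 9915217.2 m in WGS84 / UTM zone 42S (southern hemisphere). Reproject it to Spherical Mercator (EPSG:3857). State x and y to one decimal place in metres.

x 7487393.5 m, y -85351.2 m

Unproject from UTM 42S (λ₀ = 69°) → φ = -0.76670026°, λ = 67.26040041°.
Web Mercator (R = 6378137 m): x = 7487393.524 m, y = -85351.230 m.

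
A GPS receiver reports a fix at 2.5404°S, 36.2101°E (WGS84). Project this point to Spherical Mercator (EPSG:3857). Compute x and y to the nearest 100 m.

Web Mercator is spherical with R = a = 6378137 m.
x = R·λ = 6378137 × 0.631985467 = 4030889.894 m.
y = R·ln tan(π/4 + φ/2) = 6378137 × -0.044352879 = -282888.738 m.

x 4030900 m, y -282900 m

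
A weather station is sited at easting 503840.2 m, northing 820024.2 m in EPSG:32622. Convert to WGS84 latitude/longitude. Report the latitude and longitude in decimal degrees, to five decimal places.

lat 7.41860°, lon -50.96520°

Zone 22N: λ₀ = -51°, k₀ = 0.9996, false easting 500000 m.
Meridian distance M = (N − FN)/k₀ = 820352.3 m.
Inverse transverse Mercator on WGS84 gives φ = 7.41859988°, λ = -50.96519972°.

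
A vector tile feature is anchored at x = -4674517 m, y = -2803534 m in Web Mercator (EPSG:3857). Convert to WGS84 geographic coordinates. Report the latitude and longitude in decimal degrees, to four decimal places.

lat -24.4107°, lon -41.9919°

R = 6378137 m. λ = x/R = -41.99190067°.
φ = 2·arctan(exp(y/R)) − 90° = 2·arctan(0.64432) − 90° = -24.41069876°.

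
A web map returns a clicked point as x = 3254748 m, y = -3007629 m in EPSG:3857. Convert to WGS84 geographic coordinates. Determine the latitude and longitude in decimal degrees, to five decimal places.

R = 6378137 m. λ = x/R = 29.23789874°.
φ = 2·arctan(exp(y/R)) − 90° = 2·arctan(0.62403) − 90° = -26.06899676°.

lat -26.06900°, lon 29.23790°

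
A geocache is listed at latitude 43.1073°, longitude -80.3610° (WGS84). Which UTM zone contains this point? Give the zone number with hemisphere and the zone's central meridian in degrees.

Zone 17N, central meridian -81°

UTM zone = ⌊(λ + 180)/6⌋ + 1; -80.3610° ∈ [-84°, -78°) → zone 17.
Hemisphere: N (φ ≥ 0).
Central meridian λ₀ = 6×17 − 183 = -81°.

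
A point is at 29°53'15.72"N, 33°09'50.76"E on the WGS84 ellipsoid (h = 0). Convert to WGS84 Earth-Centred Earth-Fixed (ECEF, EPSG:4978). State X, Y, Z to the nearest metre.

X 4632945 m, Y 3027570 m, Z 3159587 m

WGS84: a = 6378137 m, e² = 0.006694380; N(φ) = a/√(1−e²sin²φ) = 6383444.630 m.
X = (N+h)·cosφ·cosλ = 4632945.213 m; Y = (N+h)·cosφ·sinλ = 3027570.158 m; Z = (N(1−e²)+h)·sinφ = 3159586.819 m.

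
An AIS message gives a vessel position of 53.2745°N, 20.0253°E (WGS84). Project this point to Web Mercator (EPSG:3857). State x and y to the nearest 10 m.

Web Mercator is spherical with R = a = 6378137 m.
x = R·λ = 6378137 × 0.349507419 = 2229206.199 m.
y = R·ln tan(π/4 + φ/2) = 6378137 × 1.102819723 = 7033935.282 m.

x 2229210 m, y 7033940 m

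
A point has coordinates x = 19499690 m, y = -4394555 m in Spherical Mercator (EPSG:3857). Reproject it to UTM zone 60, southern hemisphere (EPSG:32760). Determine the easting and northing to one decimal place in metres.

E 336368.8 m, N 5939095.9 m

Web Mercator inverse (R = 6378137 m) → φ = -36.67970259°, λ = 175.16869563°.
UTM 60S forward: E = 336368.779 m, N = 5939095.940 m.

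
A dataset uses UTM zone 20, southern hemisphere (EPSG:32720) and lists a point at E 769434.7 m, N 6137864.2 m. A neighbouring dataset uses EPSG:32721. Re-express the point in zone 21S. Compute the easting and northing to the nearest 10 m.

E 220950 m, N 6137580 m

UTM 20S → geographic: φ = -34.86590029°, λ = -60.05259967°.
UTM 21S (λ₀ = -57°) forward: E = 220945.450 m, N = 6137575.993 m.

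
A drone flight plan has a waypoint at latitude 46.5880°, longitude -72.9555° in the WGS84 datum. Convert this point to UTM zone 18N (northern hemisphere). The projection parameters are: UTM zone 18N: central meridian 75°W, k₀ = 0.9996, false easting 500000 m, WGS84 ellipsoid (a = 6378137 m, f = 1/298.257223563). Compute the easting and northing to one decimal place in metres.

E 656623.3 m, N 5161412.1 m

Zone 18 central meridian λ₀ = 6×18 − 183 = -75°; Δλ = +2.0445°.
Transverse Mercator on WGS84 with k₀ = 0.9996 gives E = 656623.263 m, N = 5161412.069 m.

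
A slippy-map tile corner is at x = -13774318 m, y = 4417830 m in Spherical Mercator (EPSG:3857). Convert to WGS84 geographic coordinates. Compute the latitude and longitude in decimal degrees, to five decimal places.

R = 6378137 m. λ = x/R = -123.73680388°.
φ = 2·arctan(exp(y/R)) − 90° = 2·arctan(1.99901) − 90° = 36.84720155°.

lat 36.84720°, lon -123.73680°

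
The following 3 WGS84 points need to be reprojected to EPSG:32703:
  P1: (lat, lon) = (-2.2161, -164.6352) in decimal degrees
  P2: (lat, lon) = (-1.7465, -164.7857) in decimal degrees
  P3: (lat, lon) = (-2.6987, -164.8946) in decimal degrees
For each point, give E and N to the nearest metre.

UTM zone 3S: λ₀ = -165°, k₀ = 0.9996.
P1 (-2.2161°, -164.6352°) → (540563.225, 9755048.145) m.
P2 (-1.7465°, -164.7857°) → (523835.277, 9806957.316) m.
P3 (-2.6987°, -164.8946°) → (511715.467, 9701709.843) m.

P1: E 540563 m, N 9755048 m; P2: E 523835 m, N 9806957 m; P3: E 511715 m, N 9701710 m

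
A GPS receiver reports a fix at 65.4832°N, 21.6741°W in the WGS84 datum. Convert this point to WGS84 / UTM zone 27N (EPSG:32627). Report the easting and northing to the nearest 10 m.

Zone 27 central meridian λ₀ = 6×27 − 183 = -21°; Δλ = -0.6741°.
Transverse Mercator on WGS84 with k₀ = 0.9996 gives E = 468787.526 m, N = 7262475.070 m.

E 468790 m, N 7262480 m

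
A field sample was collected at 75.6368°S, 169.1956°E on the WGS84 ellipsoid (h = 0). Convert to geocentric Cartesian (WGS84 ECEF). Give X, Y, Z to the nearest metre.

X -1559067 m, Y 297532 m, Z -6156781 m

WGS84: a = 6378137 m, e² = 0.006694380; N(φ) = a/√(1−e²sin²φ) = 6398266.979 m.
X = (N+h)·cosφ·cosλ = -1559067.002 m; Y = (N+h)·cosφ·sinλ = 297532.023 m; Z = (N(1−e²)+h)·sinφ = -6156780.762 m.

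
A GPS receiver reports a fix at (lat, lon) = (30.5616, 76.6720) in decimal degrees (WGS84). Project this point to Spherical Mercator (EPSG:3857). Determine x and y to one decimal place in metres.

x 8535088.0 m, y 3575944.5 m

Web Mercator is spherical with R = a = 6378137 m.
x = R·λ = 6378137 × 1.338178844 = 8535087.998 m.
y = R·ln tan(π/4 + φ/2) = 6378137 × 0.560656581 = 3575944.484 m.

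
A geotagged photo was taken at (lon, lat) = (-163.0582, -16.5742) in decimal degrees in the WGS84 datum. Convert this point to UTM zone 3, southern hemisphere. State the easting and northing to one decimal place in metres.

Zone 3 central meridian λ₀ = 6×3 − 183 = -165°; Δλ = +1.9418°.
Transverse Mercator on WGS84 with k₀ = 0.9996 gives E = 707185.965 m, N = 8166546.339 m.

E 707186.0 m, N 8166546.3 m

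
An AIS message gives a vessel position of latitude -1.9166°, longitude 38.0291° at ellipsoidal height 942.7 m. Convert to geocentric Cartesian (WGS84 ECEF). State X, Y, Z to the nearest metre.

WGS84: a = 6378137 m, e² = 0.006694380; N(φ) = a/√(1−e²sin²φ) = 6378160.880 m.
X = (N+h)·cosφ·cosλ = 5021995.860 m; Y = (N+h)·cosφ·sinλ = 3927722.358 m; Z = (N(1−e²)+h)·sinφ = -211919.458 m.

X 5021996 m, Y 3927722 m, Z -211919 m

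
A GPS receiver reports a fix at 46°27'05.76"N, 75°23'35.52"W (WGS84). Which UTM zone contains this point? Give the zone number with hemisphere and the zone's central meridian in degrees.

Zone 18N, central meridian -75°

UTM zone = ⌊(λ + 180)/6⌋ + 1; -75.3932° ∈ [-78°, -72°) → zone 18.
Hemisphere: N (φ ≥ 0).
Central meridian λ₀ = 6×18 − 183 = -75°.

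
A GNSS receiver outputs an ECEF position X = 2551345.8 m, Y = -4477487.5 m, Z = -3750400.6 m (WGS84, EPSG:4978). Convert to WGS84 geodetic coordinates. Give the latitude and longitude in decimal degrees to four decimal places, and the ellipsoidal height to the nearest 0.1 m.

λ = atan2(Y, X) = -60.32480038°; p = √(X²+Y²) = 5153373.6 m.
Bowring's method on WGS84 (a = 6378137 m, b = 6356752.314 m) gives φ = -36.22869997°, h = 2890.784 m.

lat -36.2287°, lon -60.3248°, h 2890.8 m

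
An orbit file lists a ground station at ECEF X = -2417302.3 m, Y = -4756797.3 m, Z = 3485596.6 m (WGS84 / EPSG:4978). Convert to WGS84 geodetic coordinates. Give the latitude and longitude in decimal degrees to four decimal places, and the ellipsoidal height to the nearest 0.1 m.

lat 33.3310°, lon -116.9387°, h 1652.5 m

λ = atan2(Y, X) = -116.93870009°; p = √(X²+Y²) = 5335772.8 m.
Bowring's method on WGS84 (a = 6378137 m, b = 6356752.314 m) gives φ = 33.33099986°, h = 1652.496 m.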